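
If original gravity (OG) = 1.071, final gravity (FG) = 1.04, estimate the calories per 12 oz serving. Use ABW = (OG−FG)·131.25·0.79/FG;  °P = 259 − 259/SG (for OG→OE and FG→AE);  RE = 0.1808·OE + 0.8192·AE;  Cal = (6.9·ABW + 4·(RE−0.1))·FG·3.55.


ABW = (1.071 − 1.04)·131.25·0.79/1.04 = 3.0907
OE = 259 − 259/1.071 = 17.1699 °P
AE = 259 − 259/1.04 = 9.9615 °P
RE = 0.1808·17.1699 + 0.8192·9.9615 = 11.2648 °P
Cal = (6.9·3.0907 + 4·(11.2648−0.1))·1.04·3.55

243.6166 kcal


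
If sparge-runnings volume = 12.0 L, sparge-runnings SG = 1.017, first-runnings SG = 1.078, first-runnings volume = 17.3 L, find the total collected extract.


total = Σ (SG_i − 1)·1000·V_i
first = (1.078 − 1)·1000·17.3 = 1349.4000
sparge = (1.017 − 1)·1000·12.0 = 204.0000
total = 1349.4000 + 204.0000

1553.4000 gravity·L


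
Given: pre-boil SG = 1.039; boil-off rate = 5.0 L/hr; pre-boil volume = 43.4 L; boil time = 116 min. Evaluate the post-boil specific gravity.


V_post = V_pre − rate·(t/60);  SG_post = 1 + (SG_pre−1)·V_pre/V_post
V_post = 43.4 − 5.0·(116/60) = 33.7333
SG_post = 1 + (1.039 − 1)·43.4/33.7333

1.0502


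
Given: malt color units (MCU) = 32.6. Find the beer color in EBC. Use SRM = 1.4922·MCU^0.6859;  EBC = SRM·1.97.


SRM = 1.4922·32.6^0.6859 = 16.2833
EBC = 16.2833·1.97

32.0781 EBC


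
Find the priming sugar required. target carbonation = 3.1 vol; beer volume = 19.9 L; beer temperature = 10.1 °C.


residual = 14.695·(0.01821 + 0.09011·e^(−0.04·T));  sugar = (target − residual)·4.0·V
residual = 14.695·(0.01821 + 0.09011·e^(−0.04·10.1)) = 1.1517
sugar = (3.1 − 1.1517)·4.0·19.9

155.0872 g


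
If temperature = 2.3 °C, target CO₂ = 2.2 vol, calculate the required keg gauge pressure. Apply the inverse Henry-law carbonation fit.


psi = vols/(0.01821 + 0.09011·e^(−0.04·T)) − 14.695
psi = 2.2/(0.01821 + 0.09011·e^(−0.04·2.3)) − 14.695

7.2174 psi


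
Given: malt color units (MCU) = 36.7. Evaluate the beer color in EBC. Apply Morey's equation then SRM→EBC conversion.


SRM = 1.4922·MCU^0.6859;  EBC = SRM·1.97
SRM = 1.4922·36.7^0.6859 = 17.6617
EBC = 17.6617·1.97

34.7935 EBC


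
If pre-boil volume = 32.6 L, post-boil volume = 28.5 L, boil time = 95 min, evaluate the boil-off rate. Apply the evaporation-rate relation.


rate = (V_pre − V_post) / (t_min/60)
rate = (32.6 − 28.5) / (95/60)

2.5895 L/hr


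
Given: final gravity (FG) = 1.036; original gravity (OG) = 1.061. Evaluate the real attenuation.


AA = (OG−FG)/(OG−1)·100;  RA = AA·0.8192
AA = (1.061 − 1.036)/(1.061 − 1)·100 = 40.9836
RA = 40.9836·0.8192

33.5738 %


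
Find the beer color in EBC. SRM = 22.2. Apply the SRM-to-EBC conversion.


EBC = SRM · 1.97
EBC = 22.2 · 1.97

43.7340 EBC


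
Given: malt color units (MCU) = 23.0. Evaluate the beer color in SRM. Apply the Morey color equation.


SRM = 1.4922 · MCU^0.6859
SRM = 1.4922 · 23.0^0.6859

12.8185 SRM


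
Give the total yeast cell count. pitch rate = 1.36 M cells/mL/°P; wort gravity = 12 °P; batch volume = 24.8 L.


cells (billions) = rate · V_L · °P
cells = 1.36 · 24.8 · 12

404.7360 billion cells


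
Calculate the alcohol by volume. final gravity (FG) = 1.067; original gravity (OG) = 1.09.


ABV = (OG − FG) · 131.25
ABV = (1.09 − 1.067) · 131.25

3.0188 % ABV


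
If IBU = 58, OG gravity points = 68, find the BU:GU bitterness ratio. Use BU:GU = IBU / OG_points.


BU:GU = 58 / 68

0.8529


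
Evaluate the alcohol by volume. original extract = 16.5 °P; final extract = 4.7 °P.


SG = 259/(259 − P);  ABV = (OG − FG)·131.25
OG = 259/(259 − 16.5) = 1.0680
FG = 259/(259 − 4.7) = 1.0185
ABV = (1.0680 − 1.0185)·131.25

6.5046 % ABV


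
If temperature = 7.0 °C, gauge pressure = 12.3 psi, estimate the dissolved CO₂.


vols = (P + 14.695)·(0.01821 + 0.09011·e^(−0.04·T))
vols = (12.3 + 14.695)·(0.01821 + 0.09011·e^(−0.04·7.0))

2.3300 volumes


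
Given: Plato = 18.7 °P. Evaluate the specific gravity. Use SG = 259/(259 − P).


SG = 259/(259 − 18.7)

1.0778


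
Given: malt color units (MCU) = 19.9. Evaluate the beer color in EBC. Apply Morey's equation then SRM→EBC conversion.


SRM = 1.4922·MCU^0.6859;  EBC = SRM·1.97
SRM = 1.4922·19.9^0.6859 = 11.6067
EBC = 11.6067·1.97

22.8653 EBC


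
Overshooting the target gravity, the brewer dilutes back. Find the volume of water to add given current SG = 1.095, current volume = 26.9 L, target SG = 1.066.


V_water = V·((SG_curr − 1)/(SG_target − 1) − 1)
V_water = 26.9·((1.095 − 1)/(1.066 − 1) − 1)

11.8197 L


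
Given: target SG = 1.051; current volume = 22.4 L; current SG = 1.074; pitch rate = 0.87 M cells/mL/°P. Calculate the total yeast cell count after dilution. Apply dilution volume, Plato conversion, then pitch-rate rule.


V_w = V·((SG_c−1)/(SG_t−1)−1);  °P = 259 − 259/SG_t;  cells = rate·(V+V_w)·°P
V_w = 22.4·((1.074−1)/(1.051−1)−1) = 10.1020
V_final = 22.4 + 10.1020 = 32.5020
°P = 259 − 259/1.051 = 12.5680
cells = 0.87·32.5020·12.5680

355.3825 billion cells


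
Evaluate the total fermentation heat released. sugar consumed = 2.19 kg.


Q = m_sugar · 590 kJ/kg
Q = 2.19 · 590

1292.1000 kJ


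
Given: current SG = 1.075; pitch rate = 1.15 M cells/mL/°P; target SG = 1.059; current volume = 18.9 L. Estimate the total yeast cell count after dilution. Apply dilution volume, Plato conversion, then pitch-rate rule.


V_w = V·((SG_c−1)/(SG_t−1)−1);  °P = 259 − 259/SG_t;  cells = rate·(V+V_w)·°P
V_w = 18.9·((1.075−1)/(1.059−1)−1) = 5.1254
V_final = 18.9 + 5.1254 = 24.0254
°P = 259 − 259/1.059 = 14.4297
cells = 1.15·24.0254·14.4297

398.6802 billion cells


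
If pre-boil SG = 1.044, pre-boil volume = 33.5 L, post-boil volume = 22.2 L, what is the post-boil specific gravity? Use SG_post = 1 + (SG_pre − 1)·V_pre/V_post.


pts_pre = (1.044 − 1)·1000 = 44.0000
pts_post = 44.0000·33.5/22.2 = 66.3964
SG_post = 1 + 66.3964/1000

1.0664


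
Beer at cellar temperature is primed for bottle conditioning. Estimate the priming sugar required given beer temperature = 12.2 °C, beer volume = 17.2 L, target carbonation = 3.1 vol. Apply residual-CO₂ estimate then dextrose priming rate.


residual = 14.695·(0.01821 + 0.09011·e^(−0.04·T));  sugar = (target − residual)·4.0·V
residual = 14.695·(0.01821 + 0.09011·e^(−0.04·12.2)) = 1.0804
sugar = (3.1 − 1.0804)·4.0·17.2

138.9458 g


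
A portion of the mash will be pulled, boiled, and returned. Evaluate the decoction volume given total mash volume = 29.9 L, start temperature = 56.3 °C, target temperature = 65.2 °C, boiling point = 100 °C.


V_dec = V_total·(T_target − T_start)/(T_boil − T_start)
V_dec = 29.9·(65.2 − 56.3)/(100 − 56.3)

6.0895 L


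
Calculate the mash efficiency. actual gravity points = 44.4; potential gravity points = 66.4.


efficiency = actual / potential × 100
efficiency = 44.4 / 66.4 × 100

66.8675 %


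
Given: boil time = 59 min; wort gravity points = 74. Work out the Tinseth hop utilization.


U = 1.65·0.000125^(GP/1000) · (1 − e^(−0.04·t))/4.15
bigness = 1.65·0.000125^(74/1000) = 0.8485
boil_factor = (1 − e^(−0.04·59))/4.15 = 0.2182
U = 0.8485 · 0.2182

0.1852


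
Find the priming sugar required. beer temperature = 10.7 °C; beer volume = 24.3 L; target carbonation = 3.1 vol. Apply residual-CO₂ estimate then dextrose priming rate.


residual = 14.695·(0.01821 + 0.09011·e^(−0.04·T));  sugar = (target − residual)·4.0·V
residual = 14.695·(0.01821 + 0.09011·e^(−0.04·10.7)) = 1.1307
sugar = (3.1 − 1.1307)·4.0·24.3

191.4157 g


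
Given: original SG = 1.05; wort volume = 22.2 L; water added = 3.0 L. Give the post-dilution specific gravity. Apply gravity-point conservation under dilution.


SG_new = 1 + (SG_old − 1)·V_old/(V_old + V_water)
pts = (1.05 − 1)·1000·22.2/(22.2 + 3.0) = 44.0476
SG_new = 1 + 44.0476/1000

1.0440


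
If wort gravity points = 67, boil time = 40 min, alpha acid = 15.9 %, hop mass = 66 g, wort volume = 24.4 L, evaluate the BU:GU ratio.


U = 1.65·0.000125^(GP/1000)·(1−e^(−0.04t))/4.15;  IBU = (α/100)·m·U·1000/V;  BU:GU = IBU/GP
U = 1.65·0.000125^(67/1000)·(1−e^(−0.04·40))/4.15 = 0.1738
IBU = (15.9/100)·66·0.1738·1000/24.4 = 74.7376
BU:GU = 74.7376/67

1.1155


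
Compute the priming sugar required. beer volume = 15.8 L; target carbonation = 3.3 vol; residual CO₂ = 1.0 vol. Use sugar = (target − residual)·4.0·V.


sugar = (3.3 − 1.0)·4.0·15.8

145.3600 g


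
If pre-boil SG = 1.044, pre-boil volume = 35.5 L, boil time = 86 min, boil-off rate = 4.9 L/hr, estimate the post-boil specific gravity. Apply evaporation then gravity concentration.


V_post = V_pre − rate·(t/60);  SG_post = 1 + (SG_pre−1)·V_pre/V_post
V_post = 35.5 − 4.9·(86/60) = 28.4767
SG_post = 1 + (1.044 − 1)·35.5/28.4767

1.0549


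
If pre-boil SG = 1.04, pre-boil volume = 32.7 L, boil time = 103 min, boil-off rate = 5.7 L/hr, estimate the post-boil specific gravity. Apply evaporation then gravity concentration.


V_post = V_pre − rate·(t/60);  SG_post = 1 + (SG_pre−1)·V_pre/V_post
V_post = 32.7 − 5.7·(103/60) = 22.9150
SG_post = 1 + (1.04 − 1)·32.7/22.9150

1.0571


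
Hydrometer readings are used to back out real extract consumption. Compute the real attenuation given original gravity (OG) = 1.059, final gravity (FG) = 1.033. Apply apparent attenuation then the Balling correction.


AA = (OG−FG)/(OG−1)·100;  RA = AA·0.8192
AA = (1.059 − 1.033)/(1.059 − 1)·100 = 44.0678
RA = 44.0678·0.8192

36.1003 %


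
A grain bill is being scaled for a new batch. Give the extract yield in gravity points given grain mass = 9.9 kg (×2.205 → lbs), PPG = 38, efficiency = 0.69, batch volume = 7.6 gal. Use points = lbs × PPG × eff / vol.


lbs = 9.9 × 2.205 = 21.8295
points = 21.8295 × 38 × 0.69 / 7.6

75.3118 points


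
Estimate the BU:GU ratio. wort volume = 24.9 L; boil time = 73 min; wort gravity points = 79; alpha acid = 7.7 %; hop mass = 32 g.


U = 1.65·0.000125^(GP/1000)·(1−e^(−0.04t))/4.15;  IBU = (α/100)·m·U·1000/V;  BU:GU = IBU/GP
U = 1.65·0.000125^(79/1000)·(1−e^(−0.04·73))/4.15 = 0.1849
IBU = (7.7/100)·32·0.1849·1000/24.9 = 18.3002
BU:GU = 18.3002/79

0.2316


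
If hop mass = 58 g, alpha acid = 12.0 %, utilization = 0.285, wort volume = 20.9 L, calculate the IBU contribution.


IBU = (α/100)·mass·U·1000 / V
IBU = (12.0/100)·58·0.285·1000 / 20.9

94.9091 IBU


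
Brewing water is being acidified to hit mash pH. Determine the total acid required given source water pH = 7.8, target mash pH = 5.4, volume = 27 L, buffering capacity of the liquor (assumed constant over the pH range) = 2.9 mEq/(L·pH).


acid = buffering capacity · (pH_source − pH_target) · V
acid = 2.9 · (7.8 − 5.4) · 27

187.9200 mEq


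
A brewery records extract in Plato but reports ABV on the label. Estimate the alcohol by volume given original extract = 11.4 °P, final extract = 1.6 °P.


SG = 259/(259 − P);  ABV = (OG − FG)·131.25
OG = 259/(259 − 11.4) = 1.0460
FG = 259/(259 − 1.6) = 1.0062
ABV = (1.0460 − 1.0062)·131.25

5.2272 % ABV


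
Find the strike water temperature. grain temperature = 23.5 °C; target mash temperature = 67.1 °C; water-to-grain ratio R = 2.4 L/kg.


T_strike = (0.41/R)·(T_mash − T_grain) + T_mash
T_strike = (0.41/2.4)·(67.1 − 23.5) + 67.1

74.5483 °C


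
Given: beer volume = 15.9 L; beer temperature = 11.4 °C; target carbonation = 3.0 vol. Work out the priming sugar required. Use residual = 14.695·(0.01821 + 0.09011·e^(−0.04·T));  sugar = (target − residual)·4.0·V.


residual = 14.695·(0.01821 + 0.09011·e^(−0.04·11.4)) = 1.1069
sugar = (3.0 − 1.1069)·4.0·15.9

120.4030 g


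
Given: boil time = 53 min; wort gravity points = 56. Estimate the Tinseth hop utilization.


U = 1.65·0.000125^(GP/1000) · (1 − e^(−0.04·t))/4.15
bigness = 1.65·0.000125^(56/1000) = 0.9975
boil_factor = (1 − e^(−0.04·53))/4.15 = 0.2120
U = 0.9975 · 0.2120

0.2115


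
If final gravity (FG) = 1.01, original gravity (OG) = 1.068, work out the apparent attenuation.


AA = (OG − FG)/(OG − 1) · 100
AA = (1.068 − 1.01)/(1.068 − 1) · 100

85.2941 %


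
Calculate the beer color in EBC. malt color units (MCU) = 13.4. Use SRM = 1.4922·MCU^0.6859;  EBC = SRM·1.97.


SRM = 1.4922·13.4^0.6859 = 8.8493
EBC = 8.8493·1.97

17.4331 EBC


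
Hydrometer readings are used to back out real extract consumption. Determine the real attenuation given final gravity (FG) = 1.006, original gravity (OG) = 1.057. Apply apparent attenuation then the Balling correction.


AA = (OG−FG)/(OG−1)·100;  RA = AA·0.8192
AA = (1.057 − 1.006)/(1.057 − 1)·100 = 89.4737
RA = 89.4737·0.8192

73.2968 %


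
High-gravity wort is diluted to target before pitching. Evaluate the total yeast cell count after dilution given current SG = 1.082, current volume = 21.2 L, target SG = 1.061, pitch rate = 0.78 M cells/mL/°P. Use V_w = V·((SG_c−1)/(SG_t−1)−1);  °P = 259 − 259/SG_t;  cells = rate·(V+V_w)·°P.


V_w = 21.2·((1.082−1)/(1.061−1)−1) = 7.2984
V_final = 21.2 + 7.2984 = 28.4984
°P = 259 − 259/1.061 = 14.8907
cells = 0.78·28.4984·14.8907

331.0005 billion cells


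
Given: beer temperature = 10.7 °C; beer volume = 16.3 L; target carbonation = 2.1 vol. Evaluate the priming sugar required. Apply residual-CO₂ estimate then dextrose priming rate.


residual = 14.695·(0.01821 + 0.09011·e^(−0.04·T));  sugar = (target − residual)·4.0·V
residual = 14.695·(0.01821 + 0.09011·e^(−0.04·10.7)) = 1.1307
sugar = (2.1 − 1.1307)·4.0·16.3

63.1982 g


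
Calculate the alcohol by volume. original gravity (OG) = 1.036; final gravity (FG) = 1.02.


ABV = (OG − FG) · 131.25
ABV = (1.036 − 1.02) · 131.25

2.1000 % ABV


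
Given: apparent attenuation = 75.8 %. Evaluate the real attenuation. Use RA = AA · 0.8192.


RA = 75.8 · 0.8192

62.0954 %


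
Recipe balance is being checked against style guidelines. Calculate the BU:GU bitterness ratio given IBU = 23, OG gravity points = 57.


BU:GU = IBU / OG_points
BU:GU = 23 / 57

0.4035


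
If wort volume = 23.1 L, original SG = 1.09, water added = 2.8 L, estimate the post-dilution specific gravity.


SG_new = 1 + (SG_old − 1)·V_old/(V_old + V_water)
pts = (1.09 − 1)·1000·23.1/(23.1 + 2.8) = 80.2703
SG_new = 1 + 80.2703/1000

1.0803


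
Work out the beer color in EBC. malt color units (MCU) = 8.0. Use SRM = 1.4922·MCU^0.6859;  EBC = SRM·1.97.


SRM = 1.4922·8.0^0.6859 = 6.2124
EBC = 6.2124·1.97

12.2383 EBC


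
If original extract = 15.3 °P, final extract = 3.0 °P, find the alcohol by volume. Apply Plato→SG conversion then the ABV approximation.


SG = 259/(259 − P);  ABV = (OG − FG)·131.25
OG = 259/(259 − 15.3) = 1.0628
FG = 259/(259 − 3.0) = 1.0117
ABV = (1.0628 − 1.0117)·131.25

6.7021 % ABV


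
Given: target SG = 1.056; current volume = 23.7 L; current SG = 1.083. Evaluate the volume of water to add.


V_water = V·((SG_curr − 1)/(SG_target − 1) − 1)
V_water = 23.7·((1.083 − 1)/(1.056 − 1) − 1)

11.4268 L


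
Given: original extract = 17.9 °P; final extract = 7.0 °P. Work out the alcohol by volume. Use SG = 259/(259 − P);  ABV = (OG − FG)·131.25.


OG = 259/(259 − 17.9) = 1.0742
FG = 259/(259 − 7.0) = 1.0278
ABV = (1.0742 − 1.0278)·131.25

6.0986 % ABV


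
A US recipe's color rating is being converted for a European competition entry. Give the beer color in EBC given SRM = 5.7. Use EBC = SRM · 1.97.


EBC = 5.7 · 1.97

11.2290 EBC


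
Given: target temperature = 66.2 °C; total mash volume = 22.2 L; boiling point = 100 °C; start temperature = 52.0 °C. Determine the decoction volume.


V_dec = V_total·(T_target − T_start)/(T_boil − T_start)
V_dec = 22.2·(66.2 − 52.0)/(100 − 52.0)

6.5675 L


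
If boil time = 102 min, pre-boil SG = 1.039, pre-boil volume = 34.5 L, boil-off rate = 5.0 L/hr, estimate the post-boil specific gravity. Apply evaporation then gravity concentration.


V_post = V_pre − rate·(t/60);  SG_post = 1 + (SG_pre−1)·V_pre/V_post
V_post = 34.5 − 5.0·(102/60) = 26.0000
SG_post = 1 + (1.039 − 1)·34.5/26.0000

1.0517


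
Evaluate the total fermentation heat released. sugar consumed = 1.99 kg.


Q = m_sugar · 590 kJ/kg
Q = 1.99 · 590

1174.1000 kJ


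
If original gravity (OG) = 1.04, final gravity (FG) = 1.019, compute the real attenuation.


AA = (OG−FG)/(OG−1)·100;  RA = AA·0.8192
AA = (1.04 − 1.019)/(1.04 − 1)·100 = 52.5000
RA = 52.5000·0.8192

43.0080 %


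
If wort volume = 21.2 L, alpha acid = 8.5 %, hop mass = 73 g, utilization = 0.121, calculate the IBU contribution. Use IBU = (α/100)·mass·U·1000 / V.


IBU = (8.5/100)·73·0.121·1000 / 21.2

35.4153 IBU


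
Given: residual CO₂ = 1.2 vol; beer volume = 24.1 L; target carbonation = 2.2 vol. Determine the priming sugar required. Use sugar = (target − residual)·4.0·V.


sugar = (2.2 − 1.2)·4.0·24.1

96.4000 g


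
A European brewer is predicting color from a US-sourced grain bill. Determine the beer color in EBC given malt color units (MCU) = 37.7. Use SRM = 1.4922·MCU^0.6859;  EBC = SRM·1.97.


SRM = 1.4922·37.7^0.6859 = 17.9903
EBC = 17.9903·1.97

35.4410 EBC


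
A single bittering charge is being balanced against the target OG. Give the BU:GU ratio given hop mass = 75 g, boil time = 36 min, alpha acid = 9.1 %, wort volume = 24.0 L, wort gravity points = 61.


U = 1.65·0.000125^(GP/1000)·(1−e^(−0.04t))/4.15;  IBU = (α/100)·m·U·1000/V;  BU:GU = IBU/GP
U = 1.65·0.000125^(61/1000)·(1−e^(−0.04·36))/4.15 = 0.1754
IBU = (9.1/100)·75·0.1754·1000/24.0 = 49.8660
BU:GU = 49.8660/61

0.8175


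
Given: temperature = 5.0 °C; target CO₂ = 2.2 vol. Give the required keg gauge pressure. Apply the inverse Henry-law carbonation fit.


psi = vols/(0.01821 + 0.09011·e^(−0.04·T)) − 14.695
psi = 2.2/(0.01821 + 0.09011·e^(−0.04·5.0)) − 14.695

9.2217 psi


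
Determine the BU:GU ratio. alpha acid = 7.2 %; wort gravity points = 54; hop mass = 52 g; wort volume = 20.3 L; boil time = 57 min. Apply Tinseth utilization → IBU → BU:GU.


U = 1.65·0.000125^(GP/1000)·(1−e^(−0.04t))/4.15;  IBU = (α/100)·m·U·1000/V;  BU:GU = IBU/GP
U = 1.65·0.000125^(54/1000)·(1−e^(−0.04·57))/4.15 = 0.2197
IBU = (7.2/100)·52·0.2197·1000/20.3 = 40.5180
BU:GU = 40.5180/54

0.7503


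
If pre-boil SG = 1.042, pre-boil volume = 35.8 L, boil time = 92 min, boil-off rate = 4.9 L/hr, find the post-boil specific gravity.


V_post = V_pre − rate·(t/60);  SG_post = 1 + (SG_pre−1)·V_pre/V_post
V_post = 35.8 − 4.9·(92/60) = 28.2867
SG_post = 1 + (1.042 − 1)·35.8/28.2867

1.0532


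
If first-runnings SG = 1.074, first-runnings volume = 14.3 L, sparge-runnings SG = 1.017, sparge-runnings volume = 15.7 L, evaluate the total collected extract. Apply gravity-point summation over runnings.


total = Σ (SG_i − 1)·1000·V_i
first = (1.074 − 1)·1000·14.3 = 1058.2000
sparge = (1.017 − 1)·1000·15.7 = 266.9000
total = 1058.2000 + 266.9000

1325.1000 gravity·L


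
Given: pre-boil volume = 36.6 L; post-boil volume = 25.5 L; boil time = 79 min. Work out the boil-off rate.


rate = (V_pre − V_post) / (t_min/60)
rate = (36.6 − 25.5) / (79/60)

8.4304 L/hr


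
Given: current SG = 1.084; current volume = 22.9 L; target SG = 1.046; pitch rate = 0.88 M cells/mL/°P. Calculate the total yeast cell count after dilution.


V_w = V·((SG_c−1)/(SG_t−1)−1);  °P = 259 − 259/SG_t;  cells = rate·(V+V_w)·°P
V_w = 22.9·((1.084−1)/(1.046−1)−1) = 18.9174
V_final = 22.9 + 18.9174 = 41.8174
°P = 259 − 259/1.046 = 11.3901
cells = 0.88·41.8174·11.3901

419.1462 billion cells


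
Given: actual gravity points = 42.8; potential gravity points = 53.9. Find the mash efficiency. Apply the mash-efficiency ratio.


efficiency = actual / potential × 100
efficiency = 42.8 / 53.9 × 100

79.4063 %


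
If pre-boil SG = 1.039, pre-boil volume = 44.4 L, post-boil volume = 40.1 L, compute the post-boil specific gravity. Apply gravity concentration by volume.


SG_post = 1 + (SG_pre − 1)·V_pre/V_post
pts_pre = (1.039 − 1)·1000 = 39.0000
pts_post = 39.0000·44.4/40.1 = 43.1820
SG_post = 1 + 43.1820/1000

1.0432


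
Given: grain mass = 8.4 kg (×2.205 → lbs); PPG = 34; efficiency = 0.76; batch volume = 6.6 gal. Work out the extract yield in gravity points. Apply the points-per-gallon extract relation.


points = lbs × PPG × eff / vol
lbs = 8.4 × 2.205 = 18.5220
points = 18.5220 × 34 × 0.76 / 6.6

72.5164 points


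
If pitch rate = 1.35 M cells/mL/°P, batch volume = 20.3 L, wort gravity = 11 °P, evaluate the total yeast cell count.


cells (billions) = rate · V_L · °P
cells = 1.35 · 20.3 · 11

301.4550 billion cells


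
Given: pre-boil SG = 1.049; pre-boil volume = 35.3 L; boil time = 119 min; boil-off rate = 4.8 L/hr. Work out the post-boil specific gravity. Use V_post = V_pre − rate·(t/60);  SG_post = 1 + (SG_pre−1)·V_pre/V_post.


V_post = 35.3 − 4.8·(119/60) = 25.7800
SG_post = 1 + (1.049 − 1)·35.3/25.7800

1.0671


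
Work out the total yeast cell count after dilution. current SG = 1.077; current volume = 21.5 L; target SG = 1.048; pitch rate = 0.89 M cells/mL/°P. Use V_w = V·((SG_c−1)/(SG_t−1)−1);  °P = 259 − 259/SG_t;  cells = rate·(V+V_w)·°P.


V_w = 21.5·((1.077−1)/(1.048−1)−1) = 12.9896
V_final = 21.5 + 12.9896 = 34.4896
°P = 259 − 259/1.048 = 11.8626
cells = 0.89·34.4896·11.8626

364.1310 billion cells


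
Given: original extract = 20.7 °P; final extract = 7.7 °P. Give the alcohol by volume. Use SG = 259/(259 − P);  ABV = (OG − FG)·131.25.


OG = 259/(259 − 20.7) = 1.0869
FG = 259/(259 − 7.7) = 1.0306
ABV = (1.0869 − 1.0306)·131.25

7.3795 % ABV


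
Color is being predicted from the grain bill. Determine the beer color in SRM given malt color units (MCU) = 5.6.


SRM = 1.4922 · MCU^0.6859
SRM = 1.4922 · 5.6^0.6859

4.8642 SRM


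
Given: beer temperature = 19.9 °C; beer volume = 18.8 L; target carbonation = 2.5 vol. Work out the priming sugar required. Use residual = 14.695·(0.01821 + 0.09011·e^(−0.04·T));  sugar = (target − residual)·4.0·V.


residual = 14.695·(0.01821 + 0.09011·e^(−0.04·19.9)) = 0.8650
sugar = (2.5 − 0.8650)·4.0·18.8

122.9545 g


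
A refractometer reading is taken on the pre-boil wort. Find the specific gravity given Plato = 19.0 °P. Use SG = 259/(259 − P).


SG = 259/(259 − 19.0)

1.0792


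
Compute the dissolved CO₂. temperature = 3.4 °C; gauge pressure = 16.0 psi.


vols = (P + 14.695)·(0.01821 + 0.09011·e^(−0.04·T))
vols = (16.0 + 14.695)·(0.01821 + 0.09011·e^(−0.04·3.4))

2.9732 volumes


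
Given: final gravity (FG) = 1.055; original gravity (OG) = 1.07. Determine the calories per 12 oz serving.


ABW = (OG−FG)·131.25·0.79/FG;  °P = 259 − 259/SG (for OG→OE and FG→AE);  RE = 0.1808·OE + 0.8192·AE;  Cal = (6.9·ABW + 4·(RE−0.1))·FG·3.55
ABW = (1.07 − 1.055)·131.25·0.79/1.055 = 1.4742
OE = 259 − 259/1.07 = 16.9439 °P
AE = 259 − 259/1.055 = 13.5024 °P
RE = 0.1808·16.9439 + 0.8192·13.5024 = 14.1246 °P
Cal = (6.9·1.4742 + 4·(14.1246−0.1))·1.055·3.55

248.2000 kcal


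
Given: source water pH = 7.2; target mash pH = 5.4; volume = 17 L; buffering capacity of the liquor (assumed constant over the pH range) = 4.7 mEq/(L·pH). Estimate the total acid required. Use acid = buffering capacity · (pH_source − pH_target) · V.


acid = 4.7 · (7.2 − 5.4) · 17

143.8200 mEq


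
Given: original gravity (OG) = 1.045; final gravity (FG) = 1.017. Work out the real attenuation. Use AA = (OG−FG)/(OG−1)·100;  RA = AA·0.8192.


AA = (1.045 − 1.017)/(1.045 − 1)·100 = 62.2222
RA = 62.2222·0.8192

50.9724 %


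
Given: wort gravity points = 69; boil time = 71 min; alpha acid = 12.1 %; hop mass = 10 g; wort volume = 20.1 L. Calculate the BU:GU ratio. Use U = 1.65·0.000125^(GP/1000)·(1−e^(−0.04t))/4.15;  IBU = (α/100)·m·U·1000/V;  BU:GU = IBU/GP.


U = 1.65·0.000125^(69/1000)·(1−e^(−0.04·71))/4.15 = 0.2014
IBU = (12.1/100)·10·0.2014·1000/20.1 = 12.1218
BU:GU = 12.1218/69

0.1757


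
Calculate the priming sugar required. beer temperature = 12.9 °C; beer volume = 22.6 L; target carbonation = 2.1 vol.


residual = 14.695·(0.01821 + 0.09011·e^(−0.04·T));  sugar = (target − residual)·4.0·V
residual = 14.695·(0.01821 + 0.09011·e^(−0.04·12.9)) = 1.0580
sugar = (2.1 − 1.0580)·4.0·22.6

94.1972 g


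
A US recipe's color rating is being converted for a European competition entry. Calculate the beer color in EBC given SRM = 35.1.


EBC = SRM · 1.97
EBC = 35.1 · 1.97

69.1470 EBC


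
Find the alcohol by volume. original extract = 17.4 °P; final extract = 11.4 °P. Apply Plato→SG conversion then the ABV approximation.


SG = 259/(259 − P);  ABV = (OG − FG)·131.25
OG = 259/(259 − 17.4) = 1.0720
FG = 259/(259 − 11.4) = 1.0460
ABV = (1.0720 − 1.0460)·131.25

3.4096 % ABV


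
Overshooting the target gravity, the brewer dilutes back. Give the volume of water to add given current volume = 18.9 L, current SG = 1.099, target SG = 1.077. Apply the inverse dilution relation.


V_water = V·((SG_curr − 1)/(SG_target − 1) − 1)
V_water = 18.9·((1.099 − 1)/(1.077 − 1) − 1)

5.4000 L


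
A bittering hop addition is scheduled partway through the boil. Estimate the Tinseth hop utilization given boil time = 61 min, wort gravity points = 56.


U = 1.65·0.000125^(GP/1000) · (1 − e^(−0.04·t))/4.15
bigness = 1.65·0.000125^(56/1000) = 0.9975
boil_factor = (1 − e^(−0.04·61))/4.15 = 0.2200
U = 0.9975 · 0.2200

0.2194


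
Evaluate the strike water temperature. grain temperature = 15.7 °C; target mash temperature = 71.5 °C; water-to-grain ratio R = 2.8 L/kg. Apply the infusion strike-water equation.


T_strike = (0.41/R)·(T_mash − T_grain) + T_mash
T_strike = (0.41/2.8)·(71.5 − 15.7) + 71.5

79.6707 °C


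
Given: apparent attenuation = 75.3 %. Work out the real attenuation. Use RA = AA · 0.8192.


RA = 75.3 · 0.8192

61.6858 %


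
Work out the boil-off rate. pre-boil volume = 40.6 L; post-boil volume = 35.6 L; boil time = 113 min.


rate = (V_pre − V_post) / (t_min/60)
rate = (40.6 − 35.6) / (113/60)

2.6549 L/hr


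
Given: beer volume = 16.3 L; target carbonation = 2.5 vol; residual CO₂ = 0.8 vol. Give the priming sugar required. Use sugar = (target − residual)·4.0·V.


sugar = (2.5 − 0.8)·4.0·16.3

110.8400 g


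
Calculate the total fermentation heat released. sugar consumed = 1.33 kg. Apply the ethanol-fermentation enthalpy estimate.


Q = m_sugar · 590 kJ/kg
Q = 1.33 · 590

784.7000 kJ


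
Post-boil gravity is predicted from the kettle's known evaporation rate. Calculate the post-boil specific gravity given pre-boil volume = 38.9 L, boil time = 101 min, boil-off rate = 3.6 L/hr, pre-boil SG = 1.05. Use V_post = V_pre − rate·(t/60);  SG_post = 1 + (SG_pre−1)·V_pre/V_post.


V_post = 38.9 − 3.6·(101/60) = 32.8400
SG_post = 1 + (1.05 − 1)·38.9/32.8400

1.0592


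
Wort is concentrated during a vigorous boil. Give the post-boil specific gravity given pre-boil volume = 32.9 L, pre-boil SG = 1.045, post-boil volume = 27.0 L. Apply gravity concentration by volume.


SG_post = 1 + (SG_pre − 1)·V_pre/V_post
pts_pre = (1.045 − 1)·1000 = 45.0000
pts_post = 45.0000·32.9/27.0 = 54.8333
SG_post = 1 + 54.8333/1000

1.0548


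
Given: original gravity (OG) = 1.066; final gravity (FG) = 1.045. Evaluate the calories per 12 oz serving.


ABW = (OG−FG)·131.25·0.79/FG;  °P = 259 − 259/SG (for OG→OE and FG→AE);  RE = 0.1808·OE + 0.8192·AE;  Cal = (6.9·ABW + 4·(RE−0.1))·FG·3.55
ABW = (1.066 − 1.045)·131.25·0.79/1.045 = 2.0837
OE = 259 − 259/1.066 = 16.0356 °P
AE = 259 − 259/1.045 = 11.1531 °P
RE = 0.1808·16.0356 + 0.8192·11.1531 = 12.0359 °P
Cal = (6.9·2.0837 + 4·(12.0359−0.1))·1.045·3.55

230.4527 kcal


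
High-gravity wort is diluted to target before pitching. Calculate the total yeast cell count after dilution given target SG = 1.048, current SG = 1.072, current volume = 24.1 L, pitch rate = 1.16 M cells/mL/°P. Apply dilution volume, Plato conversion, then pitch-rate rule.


V_w = V·((SG_c−1)/(SG_t−1)−1);  °P = 259 − 259/SG_t;  cells = rate·(V+V_w)·°P
V_w = 24.1·((1.072−1)/(1.048−1)−1) = 12.0500
V_final = 24.1 + 12.0500 = 36.1500
°P = 259 − 259/1.048 = 11.8626
cells = 1.16·36.1500·11.8626

497.4461 billion cells


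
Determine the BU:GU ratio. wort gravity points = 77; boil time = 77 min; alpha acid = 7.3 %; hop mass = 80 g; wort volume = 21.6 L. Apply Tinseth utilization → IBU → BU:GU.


U = 1.65·0.000125^(GP/1000)·(1−e^(−0.04t))/4.15;  IBU = (α/100)·m·U·1000/V;  BU:GU = IBU/GP
U = 1.65·0.000125^(77/1000)·(1−e^(−0.04·77))/4.15 = 0.1899
IBU = (7.3/100)·80·0.1899·1000/21.6 = 51.3362
BU:GU = 51.3362/77

0.6667


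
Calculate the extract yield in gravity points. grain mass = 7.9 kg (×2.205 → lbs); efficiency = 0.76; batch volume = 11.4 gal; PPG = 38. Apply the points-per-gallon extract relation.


points = lbs × PPG × eff / vol
lbs = 7.9 × 2.205 = 17.4195
points = 17.4195 × 38 × 0.76 / 11.4

44.1294 points


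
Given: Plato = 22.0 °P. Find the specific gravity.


SG = 259/(259 − P)
SG = 259/(259 − 22.0)

1.0928


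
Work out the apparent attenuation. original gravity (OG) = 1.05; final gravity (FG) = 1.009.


AA = (OG − FG)/(OG − 1) · 100
AA = (1.05 − 1.009)/(1.05 − 1) · 100

82.0000 %


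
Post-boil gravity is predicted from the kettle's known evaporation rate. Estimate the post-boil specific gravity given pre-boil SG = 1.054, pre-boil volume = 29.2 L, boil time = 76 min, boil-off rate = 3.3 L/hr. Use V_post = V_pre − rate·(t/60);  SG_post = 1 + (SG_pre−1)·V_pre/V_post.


V_post = 29.2 − 3.3·(76/60) = 25.0200
SG_post = 1 + (1.054 − 1)·29.2/25.0200

1.0630


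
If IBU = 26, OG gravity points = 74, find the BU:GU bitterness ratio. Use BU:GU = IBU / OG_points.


BU:GU = 26 / 74

0.3514


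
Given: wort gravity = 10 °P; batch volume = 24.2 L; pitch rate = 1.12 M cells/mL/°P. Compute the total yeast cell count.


cells (billions) = rate · V_L · °P
cells = 1.12 · 24.2 · 10

271.0400 billion cells


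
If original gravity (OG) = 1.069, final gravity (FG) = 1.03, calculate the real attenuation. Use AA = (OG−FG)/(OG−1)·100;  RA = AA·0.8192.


AA = (1.069 − 1.03)/(1.069 − 1)·100 = 56.5217
RA = 56.5217·0.8192

46.3026 %


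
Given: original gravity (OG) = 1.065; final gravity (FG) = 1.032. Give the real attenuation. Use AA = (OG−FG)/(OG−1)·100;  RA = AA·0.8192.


AA = (1.065 − 1.032)/(1.065 − 1)·100 = 50.7692
RA = 50.7692·0.8192

41.5902 %


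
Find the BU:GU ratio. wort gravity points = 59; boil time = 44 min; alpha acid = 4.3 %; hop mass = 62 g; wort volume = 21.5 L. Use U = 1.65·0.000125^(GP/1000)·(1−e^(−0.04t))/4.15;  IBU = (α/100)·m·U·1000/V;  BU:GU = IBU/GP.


U = 1.65·0.000125^(59/1000)·(1−e^(−0.04·44))/4.15 = 0.1937
IBU = (4.3/100)·62·0.1937·1000/21.5 = 24.0205
BU:GU = 24.0205/59

0.4071


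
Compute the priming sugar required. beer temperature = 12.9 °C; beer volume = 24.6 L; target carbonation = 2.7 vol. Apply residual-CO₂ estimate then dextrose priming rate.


residual = 14.695·(0.01821 + 0.09011·e^(−0.04·T));  sugar = (target − residual)·4.0·V
residual = 14.695·(0.01821 + 0.09011·e^(−0.04·12.9)) = 1.0580
sugar = (2.7 − 1.0580)·4.0·24.6

161.5733 g


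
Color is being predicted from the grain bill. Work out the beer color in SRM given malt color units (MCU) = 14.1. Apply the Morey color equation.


SRM = 1.4922 · MCU^0.6859
SRM = 1.4922 · 14.1^0.6859

9.1638 SRM


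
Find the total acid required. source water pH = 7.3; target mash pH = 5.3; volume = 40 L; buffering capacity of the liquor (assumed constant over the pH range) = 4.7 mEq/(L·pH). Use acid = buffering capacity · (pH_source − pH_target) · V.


acid = 4.7 · (7.3 − 5.3) · 40

376.0000 mEq


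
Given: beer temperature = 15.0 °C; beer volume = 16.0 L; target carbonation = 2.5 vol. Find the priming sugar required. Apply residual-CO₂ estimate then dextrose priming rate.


residual = 14.695·(0.01821 + 0.09011·e^(−0.04·T));  sugar = (target − residual)·4.0·V
residual = 14.695·(0.01821 + 0.09011·e^(−0.04·15.0)) = 0.9943
sugar = (2.5 − 0.9943)·4.0·16.0

96.3639 g


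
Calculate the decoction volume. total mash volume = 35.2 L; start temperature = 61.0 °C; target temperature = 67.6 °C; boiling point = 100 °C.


V_dec = V_total·(T_target − T_start)/(T_boil − T_start)
V_dec = 35.2·(67.6 − 61.0)/(100 − 61.0)

5.9569 L


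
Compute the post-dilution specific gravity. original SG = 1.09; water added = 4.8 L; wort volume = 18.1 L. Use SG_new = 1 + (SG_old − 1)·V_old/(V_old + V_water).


pts = (1.09 − 1)·1000·18.1/(18.1 + 4.8) = 71.1354
SG_new = 1 + 71.1354/1000

1.0711


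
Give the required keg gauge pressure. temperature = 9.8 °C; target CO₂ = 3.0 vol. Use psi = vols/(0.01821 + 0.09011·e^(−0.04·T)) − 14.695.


psi = 3.0/(0.01821 + 0.09011·e^(−0.04·9.8)) − 14.695

23.2328 psi


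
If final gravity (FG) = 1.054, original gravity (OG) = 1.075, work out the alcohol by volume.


ABV = (OG − FG) · 131.25
ABV = (1.075 − 1.054) · 131.25

2.7562 % ABV


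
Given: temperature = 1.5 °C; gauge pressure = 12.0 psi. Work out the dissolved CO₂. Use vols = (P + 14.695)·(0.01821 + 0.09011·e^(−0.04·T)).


vols = (12.0 + 14.695)·(0.01821 + 0.09011·e^(−0.04·1.5))

2.7515 volumes


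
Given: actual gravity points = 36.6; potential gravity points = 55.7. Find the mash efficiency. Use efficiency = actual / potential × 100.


efficiency = 36.6 / 55.7 × 100

65.7092 %


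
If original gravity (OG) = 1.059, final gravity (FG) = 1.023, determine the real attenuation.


AA = (OG−FG)/(OG−1)·100;  RA = AA·0.8192
AA = (1.059 − 1.023)/(1.059 − 1)·100 = 61.0169
RA = 61.0169·0.8192

49.9851 %


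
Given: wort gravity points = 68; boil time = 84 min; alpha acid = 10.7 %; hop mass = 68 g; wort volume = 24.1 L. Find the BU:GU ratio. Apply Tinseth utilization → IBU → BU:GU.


U = 1.65·0.000125^(GP/1000)·(1−e^(−0.04t))/4.15;  IBU = (α/100)·m·U·1000/V;  BU:GU = IBU/GP
U = 1.65·0.000125^(68/1000)·(1−e^(−0.04·84))/4.15 = 0.2083
IBU = (10.7/100)·68·0.2083·1000/24.1 = 62.8851
BU:GU = 62.8851/68

0.9248


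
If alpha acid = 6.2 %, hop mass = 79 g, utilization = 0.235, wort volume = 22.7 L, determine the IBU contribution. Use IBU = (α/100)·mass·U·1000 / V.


IBU = (6.2/100)·79·0.235·1000 / 22.7

50.7062 IBU


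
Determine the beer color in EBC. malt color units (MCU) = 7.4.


SRM = 1.4922·MCU^0.6859;  EBC = SRM·1.97
SRM = 1.4922·7.4^0.6859 = 5.8889
EBC = 5.8889·1.97

11.6011 EBC


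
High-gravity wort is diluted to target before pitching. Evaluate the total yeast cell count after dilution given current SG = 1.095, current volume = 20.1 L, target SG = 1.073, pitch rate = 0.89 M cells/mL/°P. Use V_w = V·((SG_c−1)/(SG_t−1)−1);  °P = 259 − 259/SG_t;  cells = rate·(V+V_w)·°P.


V_w = 20.1·((1.095−1)/(1.073−1)−1) = 6.0575
V_final = 20.1 + 6.0575 = 26.1575
°P = 259 − 259/1.073 = 17.6207
cells = 0.89·26.1575·17.6207

410.2133 billion cells


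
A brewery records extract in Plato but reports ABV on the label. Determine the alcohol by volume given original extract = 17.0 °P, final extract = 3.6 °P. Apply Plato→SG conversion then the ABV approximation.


SG = 259/(259 − P);  ABV = (OG − FG)·131.25
OG = 259/(259 − 17.0) = 1.0702
FG = 259/(259 − 3.6) = 1.0141
ABV = (1.0702 − 1.0141)·131.25

7.3700 % ABV


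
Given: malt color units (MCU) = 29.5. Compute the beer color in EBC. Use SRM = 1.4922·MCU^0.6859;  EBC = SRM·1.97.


SRM = 1.4922·29.5^0.6859 = 15.2047
EBC = 15.2047·1.97

29.9533 EBC


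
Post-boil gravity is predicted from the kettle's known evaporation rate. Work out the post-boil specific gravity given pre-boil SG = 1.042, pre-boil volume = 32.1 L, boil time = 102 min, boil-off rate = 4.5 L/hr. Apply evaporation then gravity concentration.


V_post = V_pre − rate·(t/60);  SG_post = 1 + (SG_pre−1)·V_pre/V_post
V_post = 32.1 − 4.5·(102/60) = 24.4500
SG_post = 1 + (1.042 − 1)·32.1/24.4500

1.0551


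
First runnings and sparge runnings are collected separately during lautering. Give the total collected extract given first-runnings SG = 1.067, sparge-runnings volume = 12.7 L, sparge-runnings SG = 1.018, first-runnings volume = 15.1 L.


total = Σ (SG_i − 1)·1000·V_i
first = (1.067 − 1)·1000·15.1 = 1011.7000
sparge = (1.018 − 1)·1000·12.7 = 228.6000
total = 1011.7000 + 228.6000

1240.3000 gravity·L


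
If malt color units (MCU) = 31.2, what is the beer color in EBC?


SRM = 1.4922·MCU^0.6859;  EBC = SRM·1.97
SRM = 1.4922·31.2^0.6859 = 15.8004
EBC = 15.8004·1.97

31.1268 EBC


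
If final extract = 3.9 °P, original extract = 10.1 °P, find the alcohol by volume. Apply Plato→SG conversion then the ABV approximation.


SG = 259/(259 − P);  ABV = (OG − FG)·131.25
OG = 259/(259 − 10.1) = 1.0406
FG = 259/(259 − 3.9) = 1.0153
ABV = (1.0406 − 1.0153)·131.25

3.3194 % ABV


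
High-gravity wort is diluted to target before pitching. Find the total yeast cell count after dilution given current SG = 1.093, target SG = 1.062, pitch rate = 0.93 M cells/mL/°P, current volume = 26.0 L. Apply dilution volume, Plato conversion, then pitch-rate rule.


V_w = V·((SG_c−1)/(SG_t−1)−1);  °P = 259 − 259/SG_t;  cells = rate·(V+V_w)·°P
V_w = 26.0·((1.093−1)/(1.062−1)−1) = 13.0000
V_final = 26.0 + 13.0000 = 39.0000
°P = 259 − 259/1.062 = 15.1205
cells = 0.93·39.0000·15.1205

548.4215 billion cells


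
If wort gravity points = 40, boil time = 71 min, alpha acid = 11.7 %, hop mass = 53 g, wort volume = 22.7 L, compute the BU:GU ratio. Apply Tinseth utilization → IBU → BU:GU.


U = 1.65·0.000125^(GP/1000)·(1−e^(−0.04t))/4.15;  IBU = (α/100)·m·U·1000/V;  BU:GU = IBU/GP
U = 1.65·0.000125^(40/1000)·(1−e^(−0.04·71))/4.15 = 0.2613
IBU = (11.7/100)·53·0.2613·1000/22.7 = 71.3843
BU:GU = 71.3843/40

1.7846


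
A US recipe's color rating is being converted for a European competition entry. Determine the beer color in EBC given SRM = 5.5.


EBC = SRM · 1.97
EBC = 5.5 · 1.97

10.8350 EBC


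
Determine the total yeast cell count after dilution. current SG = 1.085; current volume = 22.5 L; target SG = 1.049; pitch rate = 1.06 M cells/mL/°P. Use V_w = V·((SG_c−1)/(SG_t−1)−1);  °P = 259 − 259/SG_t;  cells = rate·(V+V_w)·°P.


V_w = 22.5·((1.085−1)/(1.049−1)−1) = 16.5306
V_final = 22.5 + 16.5306 = 39.0306
°P = 259 − 259/1.049 = 12.0982
cells = 1.06·39.0306·12.0982

500.5317 billion cells


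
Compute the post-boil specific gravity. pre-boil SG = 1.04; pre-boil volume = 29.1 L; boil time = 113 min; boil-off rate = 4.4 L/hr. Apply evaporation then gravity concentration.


V_post = V_pre − rate·(t/60);  SG_post = 1 + (SG_pre−1)·V_pre/V_post
V_post = 29.1 − 4.4·(113/60) = 20.8133
SG_post = 1 + (1.04 − 1)·29.1/20.8133

1.0559
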